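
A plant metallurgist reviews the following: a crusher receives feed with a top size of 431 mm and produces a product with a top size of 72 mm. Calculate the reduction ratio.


5.9861

Reduction ratio = feed size / product size
= 431 / 72
= 5.9861


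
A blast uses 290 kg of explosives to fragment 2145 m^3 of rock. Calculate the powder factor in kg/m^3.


0.1352 kg/m^3

Powder factor = explosive mass / rock volume
= 290 / 2145
= 0.1352 kg/m^3


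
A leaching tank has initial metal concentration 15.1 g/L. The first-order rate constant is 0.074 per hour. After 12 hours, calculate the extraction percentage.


Compute the exponent:
-k * t = -0.074 * 12 = -0.888
Remaining concentration:
C = 15.1 * exp(-0.888)
= 15.1 * 0.4114778861
= 6.21331608 g/L
Extracted = 15.1 - 6.21331608 = 8.88668392 g/L
Extraction % = 8.88668392 / 15.1 * 100
= 58.8522%

58.8522%


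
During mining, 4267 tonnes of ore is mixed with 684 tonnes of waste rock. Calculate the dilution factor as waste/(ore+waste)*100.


Total material = ore + waste
= 4267 + 684 = 4951 tonnes
Dilution = waste / total * 100
= 684 / 4951 * 100
= 0.1381539083 * 100
= 13.8154%

13.8154%


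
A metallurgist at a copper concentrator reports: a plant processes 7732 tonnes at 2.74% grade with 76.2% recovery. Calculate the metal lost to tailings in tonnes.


Total metal in feed:
= 7732 * 2.74 / 100 = 211.8568 tonnes
Metal recovered:
= 211.8568 * 76.2 / 100 = 161.4348816 tonnes
Metal lost to tailings:
= 211.8568 - 161.4348816
= 50.4219 tonnes

50.4219 tonnes


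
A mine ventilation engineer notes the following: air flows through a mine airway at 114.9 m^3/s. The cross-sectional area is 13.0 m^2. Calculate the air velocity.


Velocity = flow rate / cross-sectional area
= 114.9 / 13.0
= 8.8385 m/s

8.8385 m/s


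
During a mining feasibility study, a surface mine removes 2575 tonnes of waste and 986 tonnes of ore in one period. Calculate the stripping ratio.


Stripping ratio = waste tonnage / ore tonnage
= 2575 / 986
= 2.6116

2.6116


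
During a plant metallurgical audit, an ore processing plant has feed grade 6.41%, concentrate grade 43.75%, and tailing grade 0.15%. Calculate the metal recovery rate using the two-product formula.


97.9959%

Using the two-product formula:
R = 100 * c * (f - t) / (f * (c - t))
Numerator = 100 * 43.75 * (6.41 - 0.15)
= 100 * 43.75 * 6.26
= 27387.5
Denominator = 6.41 * (43.75 - 0.15)
= 6.41 * 43.6
= 279.476
R = 27387.5 / 279.476
= 97.9959%


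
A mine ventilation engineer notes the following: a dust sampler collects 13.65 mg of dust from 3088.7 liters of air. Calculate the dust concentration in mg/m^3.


Convert liters to m^3: 1 m^3 = 1000 L
Concentration = mass / volume * 1000
= 13.65 / 3088.7 * 1000
= 0.004419334995 * 1000
= 4.4193 mg/m^3

4.4193 mg/m^3


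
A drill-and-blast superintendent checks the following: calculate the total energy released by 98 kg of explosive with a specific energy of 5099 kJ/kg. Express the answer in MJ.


499.702 MJ

Energy = mass * specific_energy / 1000
= 98 * 5099 / 1000
= 499702 / 1000
= 499.702 MJ


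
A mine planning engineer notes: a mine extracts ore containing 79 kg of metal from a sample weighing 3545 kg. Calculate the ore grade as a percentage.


Ore grade = (metal mass / ore mass) * 100
= (79 / 3545) * 100
= 0.02228490832 * 100
= 2.2285%

2.2285%


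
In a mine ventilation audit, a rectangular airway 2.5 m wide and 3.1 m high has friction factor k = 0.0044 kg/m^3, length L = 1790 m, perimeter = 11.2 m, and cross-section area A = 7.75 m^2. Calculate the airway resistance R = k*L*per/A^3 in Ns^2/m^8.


0.1895 Ns^2/m^8

Compute the numerator:
k * L * per = 0.0044 * 1790 * 11.2
= 88.2112
Compute the denominator:
A^3 = 7.75^3 = 465.484375
Resistance:
R = 88.2112 / 465.484375
= 0.1895 Ns^2/m^8


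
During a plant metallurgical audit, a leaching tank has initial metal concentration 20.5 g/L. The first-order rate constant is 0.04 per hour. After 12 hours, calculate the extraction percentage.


Compute the exponent:
-k * t = -0.04 * 12 = -0.48
Remaining concentration:
C = 20.5 * exp(-0.48)
= 20.5 * 0.6187833918
= 12.68505953 g/L
Extracted = 20.5 - 12.68505953 = 7.814940468 g/L
Extraction % = 7.814940468 / 20.5 * 100
= 38.1217%

38.1217%


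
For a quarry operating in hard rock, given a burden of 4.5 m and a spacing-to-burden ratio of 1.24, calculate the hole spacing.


5.58 m

Spacing = burden * ratio
= 4.5 * 1.24
= 5.58 m


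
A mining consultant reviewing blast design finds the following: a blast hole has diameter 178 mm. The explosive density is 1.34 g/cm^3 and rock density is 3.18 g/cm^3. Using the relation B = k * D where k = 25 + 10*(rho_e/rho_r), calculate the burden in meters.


First, compute k:
rho_e / rho_r = 1.34 / 3.18 = 0.4213836478
k = 25 + 10 * 0.4213836478 = 29.21383648
Then, compute burden:
B = k * D / 1000 = 29.21383648 * 178 / 1000
= 5200.062893 / 1000
= 5.2001 m

5.2001 m


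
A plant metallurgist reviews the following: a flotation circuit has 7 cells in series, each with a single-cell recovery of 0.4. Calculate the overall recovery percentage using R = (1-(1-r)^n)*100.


Complement of single-cell recovery:
1 - r = 1 - 0.4 = 0.6
Raise to power n:
(1 - r)^7 = 0.6^7 = 0.0279936
Overall recovery:
R = (1 - 0.0279936) * 100
= 97.2006%

97.2006%


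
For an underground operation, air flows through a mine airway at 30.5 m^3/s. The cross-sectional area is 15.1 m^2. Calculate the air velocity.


2.0199 m/s

Velocity = flow rate / cross-sectional area
= 30.5 / 15.1
= 2.0199 m/s


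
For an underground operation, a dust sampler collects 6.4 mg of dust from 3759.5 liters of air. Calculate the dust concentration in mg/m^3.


1.7024 mg/m^3

Convert liters to m^3: 1 m^3 = 1000 L
Concentration = mass / volume * 1000
= 6.4 / 3759.5 * 1000
= 0.001702354036 * 1000
= 1.7024 mg/m^3


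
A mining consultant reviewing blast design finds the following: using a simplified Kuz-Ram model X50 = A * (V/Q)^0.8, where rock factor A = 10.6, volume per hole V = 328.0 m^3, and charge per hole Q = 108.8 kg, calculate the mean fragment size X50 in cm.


25.6272 cm

Compute V/Q:
V/Q = 328.0 / 108.8 = 3.014705882
Raise to the power 0.8:
(V/Q)^0.8 = 3.014705882^0.8 = 2.417664083
Multiply by A:
X50 = 10.6 * 2.417664083
= 25.6272 cm


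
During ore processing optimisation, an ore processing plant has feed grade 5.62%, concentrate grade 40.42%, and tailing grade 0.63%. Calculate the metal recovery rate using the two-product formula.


90.1959%

Using the two-product formula:
R = 100 * c * (f - t) / (f * (c - t))
Numerator = 100 * 40.42 * (5.62 - 0.63)
= 100 * 40.42 * 4.99
= 20169.58
Denominator = 5.62 * (40.42 - 0.63)
= 5.62 * 39.79
= 223.6198
R = 20169.58 / 223.6198
= 90.1959%


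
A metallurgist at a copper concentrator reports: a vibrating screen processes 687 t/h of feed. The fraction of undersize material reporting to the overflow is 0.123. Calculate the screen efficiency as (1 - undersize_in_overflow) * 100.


Screen efficiency = (1 - fraction of undersize in overflow) * 100
= (1 - 0.123) * 100
= 0.877 * 100
= 87.7%

87.7%


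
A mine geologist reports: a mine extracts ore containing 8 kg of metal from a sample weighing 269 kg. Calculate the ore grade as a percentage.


2.974%

Ore grade = (metal mass / ore mass) * 100
= (8 / 269) * 100
= 0.02973977695 * 100
= 2.974%


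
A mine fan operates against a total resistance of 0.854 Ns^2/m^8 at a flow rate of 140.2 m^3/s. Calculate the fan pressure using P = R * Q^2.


Compute Q^2:
Q^2 = 140.2^2 = 19656.04
Compute pressure:
P = R * Q^2 = 0.854 * 19656.04
= 16786.2582 Pa

16786.2582 Pa


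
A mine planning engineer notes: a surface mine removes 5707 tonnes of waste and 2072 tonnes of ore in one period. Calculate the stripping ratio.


Stripping ratio = waste tonnage / ore tonnage
= 5707 / 2072
= 2.7543

2.7543


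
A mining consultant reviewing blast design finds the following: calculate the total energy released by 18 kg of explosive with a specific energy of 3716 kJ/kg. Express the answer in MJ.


Energy = mass * specific_energy / 1000
= 18 * 3716 / 1000
= 66888 / 1000
= 66.888 MJ

66.888 MJ


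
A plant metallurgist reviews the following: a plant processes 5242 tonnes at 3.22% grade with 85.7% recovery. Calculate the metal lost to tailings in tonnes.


Total metal in feed:
= 5242 * 3.22 / 100 = 168.7924 tonnes
Metal recovered:
= 168.7924 * 85.7 / 100 = 144.6550868 tonnes
Metal lost to tailings:
= 168.7924 - 144.6550868
= 24.1373 tonnes

24.1373 tonnes


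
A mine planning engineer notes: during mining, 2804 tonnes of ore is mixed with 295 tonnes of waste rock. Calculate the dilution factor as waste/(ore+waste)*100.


Total material = ore + waste
= 2804 + 295 = 3099 tonnes
Dilution = waste / total * 100
= 295 / 3099 * 100
= 0.09519199742 * 100
= 9.5192%

9.5192%


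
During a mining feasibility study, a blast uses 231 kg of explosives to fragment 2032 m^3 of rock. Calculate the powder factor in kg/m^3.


0.1137 kg/m^3

Powder factor = explosive mass / rock volume
= 231 / 2032
= 0.1137 kg/m^3


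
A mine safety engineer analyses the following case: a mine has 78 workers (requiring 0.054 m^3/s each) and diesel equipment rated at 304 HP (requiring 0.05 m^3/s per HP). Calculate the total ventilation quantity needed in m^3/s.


Airflow for workers:
Q_people = 78 * 0.054 = 4.212 m^3/s
Airflow for diesel equipment:
Q_diesel = 304 * 0.05 = 15.2 m^3/s
Total ventilation:
Q_total = 4.212 + 15.2
= 19.412 m^3/s

19.412 m^3/s


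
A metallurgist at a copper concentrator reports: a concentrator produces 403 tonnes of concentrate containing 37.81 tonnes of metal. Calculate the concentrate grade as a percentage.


9.3821%

Grade = (metal in concentrate / concentrate mass) * 100
= (37.81 / 403) * 100
= 0.09382133995 * 100
= 9.3821%


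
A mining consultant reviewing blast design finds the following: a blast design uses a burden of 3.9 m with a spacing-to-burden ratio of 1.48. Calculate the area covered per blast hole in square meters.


22.5108 m^2

First, find the spacing:
Spacing = burden * ratio = 3.9 * 1.48
= 5.772 m
Then, calculate the area:
Area = burden * spacing = 3.9 * 5.772
= 22.5108 m^2


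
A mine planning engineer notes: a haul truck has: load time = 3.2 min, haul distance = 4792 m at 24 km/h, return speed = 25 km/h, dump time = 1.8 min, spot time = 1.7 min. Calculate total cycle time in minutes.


30.1808 min

Convert haul speed to m/min: 24 * 1000/60 = 400 m/min
Haul time = 4792 / 400 = 11.98 min
Convert return speed to m/min: 25 * 1000/60 = 416.6666667 m/min
Return time = 4792 / 416.6666667 = 11.5008 min
Total cycle time:
= 3.2 + 11.98 + 1.8 + 11.5008 + 1.7
= 30.1808 min


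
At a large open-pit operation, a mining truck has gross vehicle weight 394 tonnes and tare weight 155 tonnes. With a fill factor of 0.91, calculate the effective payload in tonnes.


Maximum payload = gross - tare
= 394 - 155 = 239 tonnes
Effective payload = max payload * fill factor
= 239 * 0.91
= 217.49 tonnes

217.49 tonnes


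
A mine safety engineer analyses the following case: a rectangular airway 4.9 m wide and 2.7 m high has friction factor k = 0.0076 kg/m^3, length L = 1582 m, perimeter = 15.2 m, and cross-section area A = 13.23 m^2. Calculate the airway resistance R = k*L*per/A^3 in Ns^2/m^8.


Compute the numerator:
k * L * per = 0.0076 * 1582 * 15.2
= 182.75264
Compute the denominator:
A^3 = 13.23^3 = 2315.685267
Resistance:
R = 182.75264 / 2315.685267
= 0.0789 Ns^2/m^8

0.0789 Ns^2/m^8


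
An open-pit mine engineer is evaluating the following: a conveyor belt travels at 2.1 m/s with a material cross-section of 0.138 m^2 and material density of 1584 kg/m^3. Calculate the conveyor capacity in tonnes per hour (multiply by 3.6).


1652.5555 t/h

Volumetric flow = speed * area
= 2.1 * 0.138 = 0.2898 m^3/s
Mass flow = volumetric * density
= 0.2898 * 1584 = 459.0432 kg/s
Convert to t/h: multiply by 3.6
Capacity = 459.0432 * 3.6
= 1652.5555 t/h


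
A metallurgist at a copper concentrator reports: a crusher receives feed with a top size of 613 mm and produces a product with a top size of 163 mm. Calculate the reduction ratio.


3.7607

Reduction ratio = feed size / product size
= 613 / 163
= 3.7607


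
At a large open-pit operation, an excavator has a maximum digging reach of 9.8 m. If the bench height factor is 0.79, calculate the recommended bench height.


7.742 m

Bench height = reach * factor
= 9.8 * 0.79
= 7.742 m


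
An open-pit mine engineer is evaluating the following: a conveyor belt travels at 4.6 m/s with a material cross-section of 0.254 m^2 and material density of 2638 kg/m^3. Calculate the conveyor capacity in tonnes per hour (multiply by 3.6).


11096.0611 t/h

Volumetric flow = speed * area
= 4.6 * 0.254 = 1.1684 m^3/s
Mass flow = volumetric * density
= 1.1684 * 2638 = 3082.2392 kg/s
Convert to t/h: multiply by 3.6
Capacity = 3082.2392 * 3.6
= 11096.0611 t/h


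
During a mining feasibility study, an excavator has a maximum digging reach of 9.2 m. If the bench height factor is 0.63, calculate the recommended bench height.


Bench height = reach * factor
= 9.2 * 0.63
= 5.796 m

5.796 m


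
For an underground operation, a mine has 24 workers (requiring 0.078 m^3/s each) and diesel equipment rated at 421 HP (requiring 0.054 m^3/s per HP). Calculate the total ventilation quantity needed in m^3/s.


24.606 m^3/s

Airflow for workers:
Q_people = 24 * 0.078 = 1.872 m^3/s
Airflow for diesel equipment:
Q_diesel = 421 * 0.054 = 22.734 m^3/s
Total ventilation:
Q_total = 1.872 + 22.734
= 24.606 m^3/s


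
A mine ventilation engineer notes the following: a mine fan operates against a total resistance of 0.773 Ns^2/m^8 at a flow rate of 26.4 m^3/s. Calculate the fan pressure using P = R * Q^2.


Compute Q^2:
Q^2 = 26.4^2 = 696.96
Compute pressure:
P = R * Q^2 = 0.773 * 696.96
= 538.7501 Pa

538.7501 Pa


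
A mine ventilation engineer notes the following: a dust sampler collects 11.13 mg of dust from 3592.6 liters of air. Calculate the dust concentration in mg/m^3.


Convert liters to m^3: 1 m^3 = 1000 L
Concentration = mass / volume * 1000
= 11.13 / 3592.6 * 1000
= 0.003098034849 * 1000
= 3.098 mg/m^3

3.098 mg/m^3


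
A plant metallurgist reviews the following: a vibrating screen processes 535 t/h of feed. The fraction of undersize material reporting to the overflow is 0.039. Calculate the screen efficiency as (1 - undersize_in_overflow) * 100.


Screen efficiency = (1 - fraction of undersize in overflow) * 100
= (1 - 0.039) * 100
= 0.961 * 100
= 96.1%

96.1%


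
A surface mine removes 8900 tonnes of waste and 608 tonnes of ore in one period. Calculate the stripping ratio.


Stripping ratio = waste tonnage / ore tonnage
= 8900 / 608
= 14.6382

14.6382


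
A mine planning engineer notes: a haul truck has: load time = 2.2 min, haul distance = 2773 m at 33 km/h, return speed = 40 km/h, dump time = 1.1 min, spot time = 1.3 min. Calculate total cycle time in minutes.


13.8013 min

Convert haul speed to m/min: 33 * 1000/60 = 550 m/min
Haul time = 2773 / 550 = 5.041818182 min
Convert return speed to m/min: 40 * 1000/60 = 666.6666667 m/min
Return time = 2773 / 666.6666667 = 4.1595 min
Total cycle time:
= 2.2 + 5.041818182 + 1.1 + 4.1595 + 1.3
= 13.8013 min


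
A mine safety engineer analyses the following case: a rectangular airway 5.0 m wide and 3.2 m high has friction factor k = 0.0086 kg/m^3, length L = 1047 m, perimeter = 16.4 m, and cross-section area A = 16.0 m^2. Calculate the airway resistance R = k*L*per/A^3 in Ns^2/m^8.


Compute the numerator:
k * L * per = 0.0086 * 1047 * 16.4
= 147.66888
Compute the denominator:
A^3 = 16.0^3 = 4096
Resistance:
R = 147.66888 / 4096
= 0.0361 Ns^2/m^8

0.0361 Ns^2/m^8


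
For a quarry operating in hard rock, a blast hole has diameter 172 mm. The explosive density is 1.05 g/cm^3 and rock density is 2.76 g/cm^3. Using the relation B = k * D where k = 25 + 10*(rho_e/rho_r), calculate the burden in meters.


First, compute k:
rho_e / rho_r = 1.05 / 2.76 = 0.3804347826
k = 25 + 10 * 0.3804347826 = 28.80434783
Then, compute burden:
B = k * D / 1000 = 28.80434783 * 172 / 1000
= 4954.347826 / 1000
= 4.9543 m

4.9543 m


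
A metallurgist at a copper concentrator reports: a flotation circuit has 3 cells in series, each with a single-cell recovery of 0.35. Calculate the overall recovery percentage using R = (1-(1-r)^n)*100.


72.5375%

Complement of single-cell recovery:
1 - r = 1 - 0.35 = 0.65
Raise to power n:
(1 - r)^3 = 0.65^3 = 0.274625
Overall recovery:
R = (1 - 0.274625) * 100
= 72.5375%


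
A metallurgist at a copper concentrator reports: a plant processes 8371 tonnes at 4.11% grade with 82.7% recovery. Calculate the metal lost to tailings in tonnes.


Total metal in feed:
= 8371 * 4.11 / 100 = 344.0481 tonnes
Metal recovered:
= 344.0481 * 82.7 / 100 = 284.5277787 tonnes
Metal lost to tailings:
= 344.0481 - 284.5277787
= 59.5203 tonnes

59.5203 tonnes


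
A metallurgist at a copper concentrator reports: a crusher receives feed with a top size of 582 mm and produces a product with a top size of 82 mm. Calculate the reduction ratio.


7.0976

Reduction ratio = feed size / product size
= 582 / 82
= 7.0976


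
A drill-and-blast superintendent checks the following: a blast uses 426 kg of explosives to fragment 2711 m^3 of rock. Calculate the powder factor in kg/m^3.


0.1571 kg/m^3

Powder factor = explosive mass / rock volume
= 426 / 2711
= 0.1571 kg/m^3


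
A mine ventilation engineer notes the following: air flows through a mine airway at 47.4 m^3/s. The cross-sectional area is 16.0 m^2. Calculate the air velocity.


Velocity = flow rate / cross-sectional area
= 47.4 / 16.0
= 2.9625 m/s

2.9625 m/s


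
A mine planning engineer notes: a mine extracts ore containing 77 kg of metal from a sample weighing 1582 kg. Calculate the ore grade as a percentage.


Ore grade = (metal mass / ore mass) * 100
= (77 / 1582) * 100
= 0.04867256637 * 100
= 4.8673%

4.8673%


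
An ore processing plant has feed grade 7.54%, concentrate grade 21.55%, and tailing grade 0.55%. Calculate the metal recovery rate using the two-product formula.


Using the two-product formula:
R = 100 * c * (f - t) / (f * (c - t))
Numerator = 100 * 21.55 * (7.54 - 0.55)
= 100 * 21.55 * 6.99
= 15063.45
Denominator = 7.54 * (21.55 - 0.55)
= 7.54 * 21.0
= 158.34
R = 15063.45 / 158.34
= 95.1336%

95.1336%


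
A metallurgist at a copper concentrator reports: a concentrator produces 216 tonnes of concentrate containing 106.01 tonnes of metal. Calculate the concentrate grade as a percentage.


Grade = (metal in concentrate / concentrate mass) * 100
= (106.01 / 216) * 100
= 0.490787037 * 100
= 49.0787%

49.0787%


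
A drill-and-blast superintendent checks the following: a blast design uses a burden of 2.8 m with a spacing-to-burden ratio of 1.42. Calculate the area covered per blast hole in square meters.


First, find the spacing:
Spacing = burden * ratio = 2.8 * 1.42
= 3.976 m
Then, calculate the area:
Area = burden * spacing = 2.8 * 3.976
= 11.1328 m^2

11.1328 m^2


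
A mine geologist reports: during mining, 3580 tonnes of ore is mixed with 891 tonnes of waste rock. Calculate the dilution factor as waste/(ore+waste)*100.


Total material = ore + waste
= 3580 + 891 = 4471 tonnes
Dilution = waste / total * 100
= 891 / 4471 * 100
= 0.1992842764 * 100
= 19.9284%

19.9284%


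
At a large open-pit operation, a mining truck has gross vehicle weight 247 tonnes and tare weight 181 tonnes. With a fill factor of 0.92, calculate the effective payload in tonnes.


60.72 tonnes

Maximum payload = gross - tare
= 247 - 181 = 66 tonnes
Effective payload = max payload * fill factor
= 66 * 0.92
= 60.72 tonnes


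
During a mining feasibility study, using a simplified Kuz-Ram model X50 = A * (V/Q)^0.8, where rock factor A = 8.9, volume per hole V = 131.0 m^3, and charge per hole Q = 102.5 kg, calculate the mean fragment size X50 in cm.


Compute V/Q:
V/Q = 131.0 / 102.5 = 1.27804878
Raise to the power 0.8:
(V/Q)^0.8 = 1.27804878^0.8 = 1.216852515
Multiply by A:
X50 = 8.9 * 1.216852515
= 10.83 cm

10.83 cm


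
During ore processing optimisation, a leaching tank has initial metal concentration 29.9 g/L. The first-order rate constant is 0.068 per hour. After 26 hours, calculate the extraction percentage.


Compute the exponent:
-k * t = -0.068 * 26 = -1.768
Remaining concentration:
C = 29.9 * exp(-1.768)
= 29.9 * 0.1706739957
= 5.103152471 g/L
Extracted = 29.9 - 5.103152471 = 24.79684753 g/L
Extraction % = 24.79684753 / 29.9 * 100
= 82.9326%

82.9326%


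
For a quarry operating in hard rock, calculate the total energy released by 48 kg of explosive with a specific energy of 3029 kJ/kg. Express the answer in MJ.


145.392 MJ

Energy = mass * specific_energy / 1000
= 48 * 3029 / 1000
= 145392 / 1000
= 145.392 MJ


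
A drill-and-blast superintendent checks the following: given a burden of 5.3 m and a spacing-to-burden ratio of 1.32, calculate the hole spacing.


Spacing = burden * ratio
= 5.3 * 1.32
= 6.996 m

6.996 m


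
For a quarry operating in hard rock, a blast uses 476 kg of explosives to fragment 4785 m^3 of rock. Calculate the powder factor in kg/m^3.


Powder factor = explosive mass / rock volume
= 476 / 4785
= 0.0995 kg/m^3

0.0995 kg/m^3


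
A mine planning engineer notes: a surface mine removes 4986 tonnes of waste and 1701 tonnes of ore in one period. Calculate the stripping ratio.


Stripping ratio = waste tonnage / ore tonnage
= 4986 / 1701
= 2.9312

2.9312


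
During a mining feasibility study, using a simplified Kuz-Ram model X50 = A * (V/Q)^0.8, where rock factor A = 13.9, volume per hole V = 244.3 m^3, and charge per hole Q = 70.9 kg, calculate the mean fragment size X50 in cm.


37.397 cm

Compute V/Q:
V/Q = 244.3 / 70.9 = 3.445698166
Raise to the power 0.8:
(V/Q)^0.8 = 3.445698166^0.8 = 2.690430548
Multiply by A:
X50 = 13.9 * 2.690430548
= 37.397 cm


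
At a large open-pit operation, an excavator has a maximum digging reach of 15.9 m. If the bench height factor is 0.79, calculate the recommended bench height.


12.561 m

Bench height = reach * factor
= 15.9 * 0.79
= 12.561 m


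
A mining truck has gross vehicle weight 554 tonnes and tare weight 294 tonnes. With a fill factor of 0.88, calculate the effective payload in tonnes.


Maximum payload = gross - tare
= 554 - 294 = 260 tonnes
Effective payload = max payload * fill factor
= 260 * 0.88
= 228.8 tonnes

228.8 tonnes


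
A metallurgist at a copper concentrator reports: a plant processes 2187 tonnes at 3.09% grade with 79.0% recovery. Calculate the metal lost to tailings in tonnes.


14.1914 tonnes

Total metal in feed:
= 2187 * 3.09 / 100 = 67.5783 tonnes
Metal recovered:
= 67.5783 * 79.0 / 100 = 53.386857 tonnes
Metal lost to tailings:
= 67.5783 - 53.386857
= 14.1914 tonnes


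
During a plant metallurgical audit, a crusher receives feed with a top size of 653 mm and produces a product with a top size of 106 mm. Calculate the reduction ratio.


Reduction ratio = feed size / product size
= 653 / 106
= 6.1604

6.1604


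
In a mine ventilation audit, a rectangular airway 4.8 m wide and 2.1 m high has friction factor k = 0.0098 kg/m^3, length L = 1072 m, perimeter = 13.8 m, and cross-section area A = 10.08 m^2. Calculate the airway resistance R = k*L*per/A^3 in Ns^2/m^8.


0.1416 Ns^2/m^8

Compute the numerator:
k * L * per = 0.0098 * 1072 * 13.8
= 144.97728
Compute the denominator:
A^3 = 10.08^3 = 1024.192512
Resistance:
R = 144.97728 / 1024.192512
= 0.1416 Ns^2/m^8


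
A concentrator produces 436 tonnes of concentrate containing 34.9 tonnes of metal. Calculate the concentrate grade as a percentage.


Grade = (metal in concentrate / concentrate mass) * 100
= (34.9 / 436) * 100
= 0.08004587156 * 100
= 8.0046%

8.0046%


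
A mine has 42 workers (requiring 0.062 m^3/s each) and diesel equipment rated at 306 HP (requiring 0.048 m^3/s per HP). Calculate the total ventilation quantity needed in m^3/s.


17.292 m^3/s

Airflow for workers:
Q_people = 42 * 0.062 = 2.604 m^3/s
Airflow for diesel equipment:
Q_diesel = 306 * 0.048 = 14.688 m^3/s
Total ventilation:
Q_total = 2.604 + 14.688
= 17.292 m^3/s


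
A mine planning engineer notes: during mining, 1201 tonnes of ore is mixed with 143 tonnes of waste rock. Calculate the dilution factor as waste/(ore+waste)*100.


10.6399%

Total material = ore + waste
= 1201 + 143 = 1344 tonnes
Dilution = waste / total * 100
= 143 / 1344 * 100
= 0.1063988095 * 100
= 10.6399%


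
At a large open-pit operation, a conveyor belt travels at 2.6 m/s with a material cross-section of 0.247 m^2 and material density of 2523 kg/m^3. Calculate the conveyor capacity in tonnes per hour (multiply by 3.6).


5832.9742 t/h

Volumetric flow = speed * area
= 2.6 * 0.247 = 0.6422 m^3/s
Mass flow = volumetric * density
= 0.6422 * 2523 = 1620.2706 kg/s
Convert to t/h: multiply by 3.6
Capacity = 1620.2706 * 3.6
= 5832.9742 t/h


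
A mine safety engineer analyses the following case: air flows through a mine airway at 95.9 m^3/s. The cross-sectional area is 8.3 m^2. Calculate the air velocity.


11.5542 m/s

Velocity = flow rate / cross-sectional area
= 95.9 / 8.3
= 11.5542 m/s


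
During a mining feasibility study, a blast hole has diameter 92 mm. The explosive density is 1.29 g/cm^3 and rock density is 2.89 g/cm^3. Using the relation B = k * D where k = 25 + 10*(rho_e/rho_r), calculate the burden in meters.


2.7107 m

First, compute k:
rho_e / rho_r = 1.29 / 2.89 = 0.446366782
k = 25 + 10 * 0.446366782 = 29.46366782
Then, compute burden:
B = k * D / 1000 = 29.46366782 * 92 / 1000
= 2710.657439 / 1000
= 2.7107 m


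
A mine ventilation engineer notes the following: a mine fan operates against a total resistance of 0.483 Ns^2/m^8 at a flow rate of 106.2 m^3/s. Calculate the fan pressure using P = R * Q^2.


Compute Q^2:
Q^2 = 106.2^2 = 11278.44
Compute pressure:
P = R * Q^2 = 0.483 * 11278.44
= 5447.4865 Pa

5447.4865 Pa


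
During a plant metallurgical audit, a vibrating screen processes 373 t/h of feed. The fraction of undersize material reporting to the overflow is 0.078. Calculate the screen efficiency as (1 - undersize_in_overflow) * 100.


Screen efficiency = (1 - fraction of undersize in overflow) * 100
= (1 - 0.078) * 100
= 0.922 * 100
= 92.2%

92.2%


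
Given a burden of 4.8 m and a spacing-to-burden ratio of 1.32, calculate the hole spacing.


6.336 m

Spacing = burden * ratio
= 4.8 * 1.32
= 6.336 m


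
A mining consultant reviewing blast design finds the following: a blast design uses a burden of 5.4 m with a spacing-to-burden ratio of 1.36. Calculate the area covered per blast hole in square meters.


39.6576 m^2

First, find the spacing:
Spacing = burden * ratio = 5.4 * 1.36
= 7.344 m
Then, calculate the area:
Area = burden * spacing = 5.4 * 7.344
= 39.6576 m^2


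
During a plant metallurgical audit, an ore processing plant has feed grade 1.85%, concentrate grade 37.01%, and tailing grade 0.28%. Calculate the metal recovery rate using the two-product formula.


Using the two-product formula:
R = 100 * c * (f - t) / (f * (c - t))
Numerator = 100 * 37.01 * (1.85 - 0.28)
= 100 * 37.01 * 1.57
= 5810.57
Denominator = 1.85 * (37.01 - 0.28)
= 1.85 * 36.73
= 67.9505
R = 5810.57 / 67.9505
= 85.5118%

85.5118%


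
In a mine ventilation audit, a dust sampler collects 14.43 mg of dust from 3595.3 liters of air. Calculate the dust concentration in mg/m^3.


Convert liters to m^3: 1 m^3 = 1000 L
Concentration = mass / volume * 1000
= 14.43 / 3595.3 * 1000
= 0.004013573276 * 1000
= 4.0136 mg/m^3

4.0136 mg/m^3


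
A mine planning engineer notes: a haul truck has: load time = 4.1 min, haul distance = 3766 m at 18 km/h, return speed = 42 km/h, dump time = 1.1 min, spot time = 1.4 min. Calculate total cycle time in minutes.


24.5333 min

Convert haul speed to m/min: 18 * 1000/60 = 300 m/min
Haul time = 3766 / 300 = 12.55333333 min
Convert return speed to m/min: 42 * 1000/60 = 700 m/min
Return time = 3766 / 700 = 5.38 min
Total cycle time:
= 4.1 + 12.55333333 + 1.1 + 5.38 + 1.4
= 24.5333 min


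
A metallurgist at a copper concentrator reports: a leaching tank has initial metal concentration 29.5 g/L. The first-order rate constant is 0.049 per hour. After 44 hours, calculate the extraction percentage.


88.4213%

Compute the exponent:
-k * t = -0.049 * 44 = -2.156
Remaining concentration:
C = 29.5 * exp(-2.156)
= 29.5 * 0.1157873454
= 3.415726688 g/L
Extracted = 29.5 - 3.415726688 = 26.08427331 g/L
Extraction % = 26.08427331 / 29.5 * 100
= 88.4213%


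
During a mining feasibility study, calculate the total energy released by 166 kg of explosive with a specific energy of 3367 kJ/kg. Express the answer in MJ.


Energy = mass * specific_energy / 1000
= 166 * 3367 / 1000
= 558922 / 1000
= 558.922 MJ

558.922 MJ


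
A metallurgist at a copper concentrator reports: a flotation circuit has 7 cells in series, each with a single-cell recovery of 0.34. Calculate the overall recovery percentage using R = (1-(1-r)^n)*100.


94.5448%

Complement of single-cell recovery:
1 - r = 1 - 0.34 = 0.66
Raise to power n:
(1 - r)^7 = 0.66^7 = 0.05455160701
Overall recovery:
R = (1 - 0.05455160701) * 100
= 94.5448%


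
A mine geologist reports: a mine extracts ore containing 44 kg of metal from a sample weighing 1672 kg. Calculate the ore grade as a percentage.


2.6316%

Ore grade = (metal mass / ore mass) * 100
= (44 / 1672) * 100
= 0.02631578947 * 100
= 2.6316%


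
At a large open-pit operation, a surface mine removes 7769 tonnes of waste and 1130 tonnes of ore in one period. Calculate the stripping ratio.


Stripping ratio = waste tonnage / ore tonnage
= 7769 / 1130
= 6.8752

6.8752


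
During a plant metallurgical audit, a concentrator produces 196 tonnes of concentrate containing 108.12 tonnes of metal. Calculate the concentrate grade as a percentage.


Grade = (metal in concentrate / concentrate mass) * 100
= (108.12 / 196) * 100
= 0.5516326531 * 100
= 55.1633%

55.1633%


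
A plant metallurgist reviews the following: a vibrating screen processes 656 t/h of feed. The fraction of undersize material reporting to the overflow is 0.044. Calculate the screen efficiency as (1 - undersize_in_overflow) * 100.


Screen efficiency = (1 - fraction of undersize in overflow) * 100
= (1 - 0.044) * 100
= 0.956 * 100
= 95.6%

95.6%


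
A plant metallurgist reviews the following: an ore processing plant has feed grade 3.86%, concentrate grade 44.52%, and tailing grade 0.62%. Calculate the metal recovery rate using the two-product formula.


Using the two-product formula:
R = 100 * c * (f - t) / (f * (c - t))
Numerator = 100 * 44.52 * (3.86 - 0.62)
= 100 * 44.52 * 3.24
= 14424.48
Denominator = 3.86 * (44.52 - 0.62)
= 3.86 * 43.9
= 169.454
R = 14424.48 / 169.454
= 85.1233%

85.1233%


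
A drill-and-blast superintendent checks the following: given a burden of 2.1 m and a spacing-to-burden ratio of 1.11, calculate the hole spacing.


2.331 m

Spacing = burden * ratio
= 2.1 * 1.11
= 2.331 m


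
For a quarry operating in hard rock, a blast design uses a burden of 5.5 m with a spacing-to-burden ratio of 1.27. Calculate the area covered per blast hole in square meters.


First, find the spacing:
Spacing = burden * ratio = 5.5 * 1.27
= 6.985 m
Then, calculate the area:
Area = burden * spacing = 5.5 * 6.985
= 38.4175 m^2

38.4175 m^2


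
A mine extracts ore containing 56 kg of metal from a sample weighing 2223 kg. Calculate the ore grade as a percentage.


Ore grade = (metal mass / ore mass) * 100
= (56 / 2223) * 100
= 0.02519118309 * 100
= 2.5191%

2.5191%


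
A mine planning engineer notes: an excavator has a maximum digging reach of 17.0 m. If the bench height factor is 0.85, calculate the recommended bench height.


Bench height = reach * factor
= 17.0 * 0.85
= 14.45 m

14.45 m


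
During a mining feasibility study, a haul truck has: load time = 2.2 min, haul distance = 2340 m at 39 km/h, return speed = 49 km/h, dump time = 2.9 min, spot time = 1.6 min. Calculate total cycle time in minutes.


13.1653 min

Convert haul speed to m/min: 39 * 1000/60 = 650 m/min
Haul time = 2340 / 650 = 3.6 min
Convert return speed to m/min: 49 * 1000/60 = 816.6666667 m/min
Return time = 2340 / 816.6666667 = 2.865306122 min
Total cycle time:
= 2.2 + 3.6 + 2.9 + 2.865306122 + 1.6
= 13.1653 min


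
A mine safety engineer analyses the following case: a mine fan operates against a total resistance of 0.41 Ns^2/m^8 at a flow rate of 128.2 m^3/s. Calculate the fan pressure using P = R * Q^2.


Compute Q^2:
Q^2 = 128.2^2 = 16435.24
Compute pressure:
P = R * Q^2 = 0.41 * 16435.24
= 6738.4484 Pa

6738.4484 Pa


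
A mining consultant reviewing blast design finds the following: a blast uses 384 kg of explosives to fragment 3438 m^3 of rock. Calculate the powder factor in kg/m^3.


0.1117 kg/m^3

Powder factor = explosive mass / rock volume
= 384 / 3438
= 0.1117 kg/m^3


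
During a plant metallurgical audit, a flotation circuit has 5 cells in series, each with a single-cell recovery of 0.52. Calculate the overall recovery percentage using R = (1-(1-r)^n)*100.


97.452%

Complement of single-cell recovery:
1 - r = 1 - 0.52 = 0.48
Raise to power n:
(1 - r)^5 = 0.48^5 = 0.0254803968
Overall recovery:
R = (1 - 0.0254803968) * 100
= 97.452%


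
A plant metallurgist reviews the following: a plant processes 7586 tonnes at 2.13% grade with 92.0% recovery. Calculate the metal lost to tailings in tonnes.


12.9265 tonnes

Total metal in feed:
= 7586 * 2.13 / 100 = 161.5818 tonnes
Metal recovered:
= 161.5818 * 92.0 / 100 = 148.655256 tonnes
Metal lost to tailings:
= 161.5818 - 148.655256
= 12.9265 tonnes


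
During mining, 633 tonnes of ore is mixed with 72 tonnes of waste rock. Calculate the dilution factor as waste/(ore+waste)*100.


10.2128%

Total material = ore + waste
= 633 + 72 = 705 tonnes
Dilution = waste / total * 100
= 72 / 705 * 100
= 0.1021276596 * 100
= 10.2128%


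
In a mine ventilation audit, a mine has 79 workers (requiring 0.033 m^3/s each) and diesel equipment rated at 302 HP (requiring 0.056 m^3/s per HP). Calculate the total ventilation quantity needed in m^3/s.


Airflow for workers:
Q_people = 79 * 0.033 = 2.607 m^3/s
Airflow for diesel equipment:
Q_diesel = 302 * 0.056 = 16.912 m^3/s
Total ventilation:
Q_total = 2.607 + 16.912
= 19.519 m^3/s

19.519 m^3/s


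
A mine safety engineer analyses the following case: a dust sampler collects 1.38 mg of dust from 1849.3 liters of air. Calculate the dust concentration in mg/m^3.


0.7462 mg/m^3

Convert liters to m^3: 1 m^3 = 1000 L
Concentration = mass / volume * 1000
= 1.38 / 1849.3 * 1000
= 0.0007462283026 * 1000
= 0.7462 mg/m^3


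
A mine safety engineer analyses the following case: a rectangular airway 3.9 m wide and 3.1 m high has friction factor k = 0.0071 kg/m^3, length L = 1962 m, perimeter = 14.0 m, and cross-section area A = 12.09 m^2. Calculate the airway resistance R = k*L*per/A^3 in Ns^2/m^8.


0.1104 Ns^2/m^8

Compute the numerator:
k * L * per = 0.0071 * 1962 * 14.0
= 195.0228
Compute the denominator:
A^3 = 12.09^3 = 1767.172329
Resistance:
R = 195.0228 / 1767.172329
= 0.1104 Ns^2/m^8


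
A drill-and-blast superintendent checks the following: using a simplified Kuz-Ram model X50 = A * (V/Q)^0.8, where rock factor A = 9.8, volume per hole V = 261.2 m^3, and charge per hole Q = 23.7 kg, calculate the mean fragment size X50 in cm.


Compute V/Q:
V/Q = 261.2 / 23.7 = 11.02109705
Raise to the power 0.8:
(V/Q)^0.8 = 11.02109705^0.8 = 6.819929124
Multiply by A:
X50 = 9.8 * 6.819929124
= 66.8353 cm

66.8353 cm


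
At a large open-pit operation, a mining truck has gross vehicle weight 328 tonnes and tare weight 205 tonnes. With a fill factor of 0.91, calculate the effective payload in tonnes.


111.93 tonnes

Maximum payload = gross - tare
= 328 - 205 = 123 tonnes
Effective payload = max payload * fill factor
= 123 * 0.91
= 111.93 tonnes


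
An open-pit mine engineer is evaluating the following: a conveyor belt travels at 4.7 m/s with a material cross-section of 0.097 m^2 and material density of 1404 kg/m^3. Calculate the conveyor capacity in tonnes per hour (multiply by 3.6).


2304.301 t/h

Volumetric flow = speed * area
= 4.7 * 0.097 = 0.4559 m^3/s
Mass flow = volumetric * density
= 0.4559 * 1404 = 640.0836 kg/s
Convert to t/h: multiply by 3.6
Capacity = 640.0836 * 3.6
= 2304.301 t/h


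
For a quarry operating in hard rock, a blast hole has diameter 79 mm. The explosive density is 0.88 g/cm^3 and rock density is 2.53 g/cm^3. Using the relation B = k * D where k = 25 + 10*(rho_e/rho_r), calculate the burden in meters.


First, compute k:
rho_e / rho_r = 0.88 / 2.53 = 0.347826087
k = 25 + 10 * 0.347826087 = 28.47826087
Then, compute burden:
B = k * D / 1000 = 28.47826087 * 79 / 1000
= 2249.782609 / 1000
= 2.2498 m

2.2498 m


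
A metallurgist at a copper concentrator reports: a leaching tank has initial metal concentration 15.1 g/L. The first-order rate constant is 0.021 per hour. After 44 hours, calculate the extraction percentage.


Compute the exponent:
-k * t = -0.021 * 44 = -0.924
Remaining concentration:
C = 15.1 * exp(-0.924)
= 15.1 * 0.3969281488
= 5.993615047 g/L
Extracted = 15.1 - 5.993615047 = 9.106384953 g/L
Extraction % = 9.106384953 / 15.1 * 100
= 60.3072%

60.3072%


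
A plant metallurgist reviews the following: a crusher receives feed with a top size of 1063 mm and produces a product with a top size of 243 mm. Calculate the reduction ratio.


Reduction ratio = feed size / product size
= 1063 / 243
= 4.3745

4.3745


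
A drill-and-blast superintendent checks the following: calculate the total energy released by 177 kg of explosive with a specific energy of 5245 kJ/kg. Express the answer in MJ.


Energy = mass * specific_energy / 1000
= 177 * 5245 / 1000
= 928365 / 1000
= 928.365 MJ

928.365 MJ


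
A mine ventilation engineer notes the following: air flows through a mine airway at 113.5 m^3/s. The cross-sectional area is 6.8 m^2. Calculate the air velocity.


Velocity = flow rate / cross-sectional area
= 113.5 / 6.8
= 16.6912 m/s

16.6912 m/s


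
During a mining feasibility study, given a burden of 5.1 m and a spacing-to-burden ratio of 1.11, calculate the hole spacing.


5.661 m

Spacing = burden * ratio
= 5.1 * 1.11
= 5.661 m


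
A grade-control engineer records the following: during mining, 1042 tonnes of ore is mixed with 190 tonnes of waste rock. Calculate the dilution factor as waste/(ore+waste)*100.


15.4221%

Total material = ore + waste
= 1042 + 190 = 1232 tonnes
Dilution = waste / total * 100
= 190 / 1232 * 100
= 0.1542207792 * 100
= 15.4221%


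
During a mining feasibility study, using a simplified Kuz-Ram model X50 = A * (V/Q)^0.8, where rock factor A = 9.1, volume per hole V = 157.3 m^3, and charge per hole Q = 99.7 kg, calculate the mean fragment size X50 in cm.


13.1059 cm

Compute V/Q:
V/Q = 157.3 / 99.7 = 1.5777332
Raise to the power 0.8:
(V/Q)^0.8 = 1.5777332^0.8 = 1.440213414
Multiply by A:
X50 = 9.1 * 1.440213414
= 13.1059 cm


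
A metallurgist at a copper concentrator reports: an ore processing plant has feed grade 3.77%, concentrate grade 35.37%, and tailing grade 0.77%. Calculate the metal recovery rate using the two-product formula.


81.3465%

Using the two-product formula:
R = 100 * c * (f - t) / (f * (c - t))
Numerator = 100 * 35.37 * (3.77 - 0.77)
= 100 * 35.37 * 3.0
= 10611.0
Denominator = 3.77 * (35.37 - 0.77)
= 3.77 * 34.6
= 130.442
R = 10611.0 / 130.442
= 81.3465%


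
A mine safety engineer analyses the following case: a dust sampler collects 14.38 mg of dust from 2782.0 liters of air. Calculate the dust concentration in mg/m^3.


Convert liters to m^3: 1 m^3 = 1000 L
Concentration = mass / volume * 1000
= 14.38 / 2782.0 * 1000
= 0.005168943206 * 1000
= 5.1689 mg/m^3

5.1689 mg/m^3
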